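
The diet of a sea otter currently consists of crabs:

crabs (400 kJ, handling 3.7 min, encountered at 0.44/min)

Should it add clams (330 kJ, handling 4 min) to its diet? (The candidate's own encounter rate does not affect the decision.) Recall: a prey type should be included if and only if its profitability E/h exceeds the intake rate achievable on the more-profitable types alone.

On crabs alone, R = ΣλE/(1+Σλh) = 176/2.628 = 66.97 kJ/min.
Profitability of clams: 330/4 = 82.5 kJ/min.
82.5 > 66.97, so adding clams raises the average — include it.

Yes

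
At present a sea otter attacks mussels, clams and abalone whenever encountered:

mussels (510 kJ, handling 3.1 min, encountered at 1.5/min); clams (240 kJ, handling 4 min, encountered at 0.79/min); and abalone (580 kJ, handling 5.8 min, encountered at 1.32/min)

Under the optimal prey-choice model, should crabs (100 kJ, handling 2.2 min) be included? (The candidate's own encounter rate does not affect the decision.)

On mussels, clams and abalone alone, R = ΣλE/(1+Σλh) = 1720/16.47 = 104.5 kJ/min.
crabs: E/h = 100/2.2 = 45.45 kJ/min.
Since 45.45 < R, time spent handling crabs is better spent searching.

No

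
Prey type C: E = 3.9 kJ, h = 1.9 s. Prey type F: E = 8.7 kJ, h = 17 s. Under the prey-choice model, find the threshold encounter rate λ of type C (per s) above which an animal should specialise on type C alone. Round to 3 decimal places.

0.175 per s

At the threshold, the rate on type C alone equals the profitability of type F: λ·3.9/(1 + λ·1.9) = 8.7/17 = 0.5118.
Rearranging, λ(3.9 − 0.5118×1.9) = 0.5118, so λ = 0.5118/2.928 = 0.1748 per s.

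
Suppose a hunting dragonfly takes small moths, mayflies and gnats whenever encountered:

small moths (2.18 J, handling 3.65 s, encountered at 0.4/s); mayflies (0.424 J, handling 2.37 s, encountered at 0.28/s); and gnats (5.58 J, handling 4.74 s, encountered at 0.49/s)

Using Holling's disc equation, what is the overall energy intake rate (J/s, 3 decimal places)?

Energy encountered per unit search time: 0.4×2.18 + 0.28×0.424 + 0.49×5.58 = 3.725 J/s.
Handling time per unit search time: 0.4×3.65 + 0.28×2.37 + 0.49×4.74 = 4.446.
Rate = 3.725/(1 + 4.446) = 0.6839 J/s.

0.684 J/s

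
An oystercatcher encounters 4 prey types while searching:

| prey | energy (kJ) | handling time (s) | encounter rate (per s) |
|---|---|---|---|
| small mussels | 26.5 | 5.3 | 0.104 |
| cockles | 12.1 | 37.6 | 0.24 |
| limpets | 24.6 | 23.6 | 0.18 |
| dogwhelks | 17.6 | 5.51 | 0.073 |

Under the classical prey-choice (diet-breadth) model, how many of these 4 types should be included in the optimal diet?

Profitabilities (E/h, kJ/s): small mussels 5, dogwhelks 3.19, limpets 1.04, cockles 0.322. Add prey in this order while the next type's profitability exceeds the intake rate on those already taken.
Rate on top 1: 1.777. dogwhelks: 3.19 > 1.777 → include.
Rate on top 2: 2.069. limpets: 1.04 < 2.069 → exclude; stop.
Optimal diet: small mussels, dogwhelks — 2 of 4 types.

2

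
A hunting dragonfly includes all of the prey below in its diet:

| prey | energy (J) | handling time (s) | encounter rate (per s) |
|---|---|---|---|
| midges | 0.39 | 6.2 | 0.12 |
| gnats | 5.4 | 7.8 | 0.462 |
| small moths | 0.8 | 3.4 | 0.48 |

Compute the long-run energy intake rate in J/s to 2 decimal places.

0.42 J/s

R = Σλ_iE_i / (1 + Σλ_ih_i)
Numerator: 0.12×0.39 + 0.462×5.4 + 0.48×0.8 = 2.926
Denominator: 1 + 0.12×6.2 + 0.462×7.8 + 0.48×3.4 = 6.98
R = 2.926/6.98 = 0.4192 J/s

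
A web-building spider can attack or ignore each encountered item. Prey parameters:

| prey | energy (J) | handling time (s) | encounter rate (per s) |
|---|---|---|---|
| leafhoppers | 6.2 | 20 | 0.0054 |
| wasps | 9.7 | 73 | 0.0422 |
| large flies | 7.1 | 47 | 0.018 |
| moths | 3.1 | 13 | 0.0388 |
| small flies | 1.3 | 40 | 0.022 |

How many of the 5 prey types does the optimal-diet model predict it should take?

E/h in descending order: leafhoppers 0.31, moths 0.238, large flies 0.151, wasps 0.133, small flies 0.0325 J/s. The optimal diet is the largest prefix of this list for which every included type satisfies E_i/h_i > R on the types above it.
Rate on top 1: 0.03022. moths: 0.238 > 0.03022 → include.
Rate on top 2: 0.09536. large flies: 0.151 > 0.09536 → include.
Rate on top 3: 0.1145. wasps: 0.133 > 0.1145 → include.
Rate on top 4: 0.1247. small flies: 0.0325 < 0.1247 → exclude; stop.
Optimal diet: leafhoppers, moths, large flies, wasps — 4 of 5 types.

4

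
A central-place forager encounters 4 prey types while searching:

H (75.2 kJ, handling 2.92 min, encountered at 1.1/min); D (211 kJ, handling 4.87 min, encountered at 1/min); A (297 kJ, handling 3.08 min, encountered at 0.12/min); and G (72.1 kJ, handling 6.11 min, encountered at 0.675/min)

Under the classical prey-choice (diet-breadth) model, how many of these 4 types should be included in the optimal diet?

2

E/h in descending order: A 96.4, D 43.3, H 25.8, G 11.8 kJ/min. The optimal diet is the largest prefix of this list for which every included type satisfies E_i/h_i > R on the types above it.
Rate on top 1: 26.02. D: 43.3 > 26.02 → include.
Rate on top 2: 39.53. H: 25.8 < 39.53 → exclude; stop.
Optimal diet: A, D — 2 of 4 types.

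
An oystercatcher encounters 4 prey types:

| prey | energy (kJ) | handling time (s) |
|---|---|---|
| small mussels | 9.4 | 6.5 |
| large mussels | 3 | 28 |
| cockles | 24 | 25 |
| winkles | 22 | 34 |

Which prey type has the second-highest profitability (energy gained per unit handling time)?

cockles

In descending order of E/h:
small mussels: 9.4/6.5 = 1.45 kJ/s
cockles: 24/25 = 0.96 kJ/s
winkles: 22/34 = 0.647 kJ/s
large mussels: 3/28 = 0.107 kJ/s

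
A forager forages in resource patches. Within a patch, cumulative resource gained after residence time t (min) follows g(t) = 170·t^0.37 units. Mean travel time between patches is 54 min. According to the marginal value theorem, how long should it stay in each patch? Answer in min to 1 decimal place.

Maximise g(t)/(T+t): set derivative to zero → g'(t)(T+t) = g(t).
g'(t) = 0.37·170·t^-0.63. Setting 0.37·170·t^-0.63 = 170·t^0.37/(54+t) gives 0.37(54+t) = t, so 0.63·t = 0.37×54.
t* = 0.37×54/0.63 = 31.71 min.

31.7 min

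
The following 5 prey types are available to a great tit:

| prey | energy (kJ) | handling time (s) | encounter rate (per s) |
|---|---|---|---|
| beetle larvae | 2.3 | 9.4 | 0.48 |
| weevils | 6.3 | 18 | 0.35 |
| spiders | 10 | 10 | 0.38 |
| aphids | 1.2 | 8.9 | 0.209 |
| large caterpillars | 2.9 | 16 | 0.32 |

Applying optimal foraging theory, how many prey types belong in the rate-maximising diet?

1

Rank by E/h (kJ/s): spiders 1, weevils 0.35, beetle larvae 0.245, large caterpillars 0.181, aphids 0.135. Include each in turn until the next type's E/h falls below the running intake rate.
Rate on top 1: 0.7917. weevils: 0.35 < 0.7917 → exclude; stop.
Optimal diet: spiders — 1 of 5 types.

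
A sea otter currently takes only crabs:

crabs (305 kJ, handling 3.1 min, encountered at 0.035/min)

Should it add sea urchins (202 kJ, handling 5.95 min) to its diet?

Yes

Intake rate on the current diet: R = (0.035×305) / (1 + 0.035×3.1) = 10.68/1.109 = 9.63 kJ/min.
sea urchins: E/h = 202/5.95 = 33.95 kJ/min.
Since 33.95 > R, including sea urchins increases the long-run rate.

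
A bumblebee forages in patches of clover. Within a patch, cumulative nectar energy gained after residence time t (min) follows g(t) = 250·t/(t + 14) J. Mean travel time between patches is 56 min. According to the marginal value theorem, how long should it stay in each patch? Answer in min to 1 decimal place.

28.0 min

Maximise g(t)/(T+t): set derivative to zero → g'(t)(T+t) = g(t).
g'(t) = 250·14/(t + 14)². Setting 250·14/(t+14)² = 250t/[(t+14)(56+t)] gives 14(56+t) = t(t+14), so t² = 14×56 = 784.
t* = √784 = 28 min.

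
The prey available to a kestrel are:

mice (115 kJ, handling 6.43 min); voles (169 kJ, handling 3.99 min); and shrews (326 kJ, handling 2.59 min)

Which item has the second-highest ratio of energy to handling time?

voles

In descending order of E/h:
shrews: 326/2.59 = 126 kJ/min
voles: 169/3.99 = 42.4 kJ/min
mice: 115/6.43 = 17.9 kJ/min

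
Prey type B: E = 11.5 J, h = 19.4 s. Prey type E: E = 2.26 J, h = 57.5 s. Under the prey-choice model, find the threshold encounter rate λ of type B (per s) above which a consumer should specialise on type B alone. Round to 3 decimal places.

0.004 per s

At the threshold, the rate on type B alone equals the profitability of type E: λ·11.5/(1 + λ·19.4) = 2.26/57.5 = 0.0393.
Rearranging, λ(11.5 − 0.0393×19.4) = 0.0393, so λ = 0.0393/10.74 = 0.00366 per s.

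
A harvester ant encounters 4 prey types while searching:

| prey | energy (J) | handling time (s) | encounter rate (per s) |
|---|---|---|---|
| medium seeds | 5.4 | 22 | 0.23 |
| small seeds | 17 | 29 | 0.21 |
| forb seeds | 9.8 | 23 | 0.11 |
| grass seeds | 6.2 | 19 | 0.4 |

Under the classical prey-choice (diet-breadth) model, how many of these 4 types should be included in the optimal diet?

Profitabilities (E/h, J/s): small seeds 0.586, forb seeds 0.426, grass seeds 0.326, medium seeds 0.245. Add prey in this order while the next type's profitability exceeds the intake rate on those already taken.
Rate on top 1: 0.5035. forb seeds: 0.426 < 0.5035 → exclude; stop.
Optimal diet: small seeds — 1 of 4 types.

1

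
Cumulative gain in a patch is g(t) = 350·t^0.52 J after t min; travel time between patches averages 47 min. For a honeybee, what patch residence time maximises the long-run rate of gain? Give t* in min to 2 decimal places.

50.92 min

Optimal t* satisfies g'(t*) = g(t*)/(T + t*).
g'(t) = 0.52·350·t^-0.48. Setting 0.52·350·t^-0.48 = 350·t^0.52/(47+t) gives 0.52(47+t) = t, so 0.48·t = 0.52×47.
t* = 0.52×47/0.48 = 50.92 min.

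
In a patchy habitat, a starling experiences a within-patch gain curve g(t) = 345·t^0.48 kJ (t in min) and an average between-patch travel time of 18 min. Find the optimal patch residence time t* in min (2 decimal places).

Maximise g(t)/(T+t): set derivative to zero → g'(t)(T+t) = g(t).
g'(t) = 0.48·345·t^-0.52. Setting 0.48·345·t^-0.52 = 345·t^0.48/(18+t) gives 0.48(18+t) = t, so 0.52·t = 0.48×18.
t* = 0.48×18/0.52 = 16.62 min.

16.62 min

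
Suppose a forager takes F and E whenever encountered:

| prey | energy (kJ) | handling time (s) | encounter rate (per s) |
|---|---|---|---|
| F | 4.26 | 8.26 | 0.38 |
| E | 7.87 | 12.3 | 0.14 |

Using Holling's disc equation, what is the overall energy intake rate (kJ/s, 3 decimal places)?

Energy encountered per unit search time: 0.38×4.26 + 0.14×7.87 = 2.721 kJ/s.
Handling time per unit search time: 0.38×8.26 + 0.14×12.3 = 4.861.
Rate = 2.721/(1 + 4.861) = 0.4642 kJ/s.

0.464 kJ/s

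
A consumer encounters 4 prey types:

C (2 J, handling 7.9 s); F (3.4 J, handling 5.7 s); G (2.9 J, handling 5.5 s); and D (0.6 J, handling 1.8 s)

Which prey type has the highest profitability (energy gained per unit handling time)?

In descending order of E/h:
F: 3.4/5.7 = 0.596 J/s
G: 2.9/5.5 = 0.527 J/s
D: 0.6/1.8 = 0.333 J/s
C: 2/7.9 = 0.253 J/s

F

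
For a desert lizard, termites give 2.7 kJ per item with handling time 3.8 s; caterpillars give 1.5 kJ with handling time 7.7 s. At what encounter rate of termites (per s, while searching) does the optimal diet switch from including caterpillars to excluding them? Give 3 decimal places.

0.099 per s

Drop caterpillars once their profitability E₂/h₂ falls below the rate achievable on termites alone: E₂/h₂ = λE₁/(1 + λh₁).
Solve for λ: λE₁h₂ = E₂(1 + λh₁) → λ(E₁h₂ − E₂h₁) = E₂ → λ = E₂/(E₁h₂ − E₂h₁).
λ = 1.5/(2.7×7.7 − 1.5×3.8) = 1.5/15.09 = 0.0994 per s.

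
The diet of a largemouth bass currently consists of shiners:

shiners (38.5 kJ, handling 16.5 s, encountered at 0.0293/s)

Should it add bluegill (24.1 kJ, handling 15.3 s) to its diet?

Yes

On shiners alone, R = ΣλE/(1+Σλh) = 1.128/1.483 = 0.7604 kJ/s.
Profitability of bluegill: 24.1/15.3 = 1.575 kJ/s.
Since 1.575 > R, including bluegill increases the long-run rate.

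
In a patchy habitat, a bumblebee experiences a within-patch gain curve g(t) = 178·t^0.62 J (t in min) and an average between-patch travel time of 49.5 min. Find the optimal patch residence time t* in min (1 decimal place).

80.8 min

By the marginal value theorem, leave when the instantaneous gain rate g'(t) equals the habitat-wide average g(t)/(T + t).
g'(t) = 0.62·178·t^-0.38. Setting 0.62·178·t^-0.38 = 178·t^0.62/(49.5+t) gives 0.62(49.5+t) = t, so 0.38·t = 0.62×49.5.
t* = 0.62×49.5/0.38 = 80.76 min.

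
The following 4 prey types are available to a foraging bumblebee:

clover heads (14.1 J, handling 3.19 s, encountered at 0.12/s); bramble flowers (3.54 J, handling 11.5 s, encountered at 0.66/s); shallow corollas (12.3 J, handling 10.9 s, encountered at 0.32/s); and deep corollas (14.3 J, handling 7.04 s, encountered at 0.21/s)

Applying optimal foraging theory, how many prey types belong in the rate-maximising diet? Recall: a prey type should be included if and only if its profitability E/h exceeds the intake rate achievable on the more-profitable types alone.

Profitabilities (E/h, J/s): clover heads 4.42, deep corollas 2.03, shallow corollas 1.13, bramble flowers 0.308. Add prey in this order while the next type's profitability exceeds the intake rate on those already taken.
Rate on top 1: 1.224. deep corollas: 2.03 > 1.224 → include.
Rate on top 2: 1.641. shallow corollas: 1.13 < 1.641 → exclude; stop.
Optimal diet: clover heads, deep corollas — 2 of 4 types.

2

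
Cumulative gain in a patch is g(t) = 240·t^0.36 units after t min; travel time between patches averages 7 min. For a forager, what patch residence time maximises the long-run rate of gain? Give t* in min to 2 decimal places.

By the marginal value theorem, leave when the instantaneous gain rate g'(t) equals the habitat-wide average g(t)/(T + t).
g'(t) = 0.36·240·t^-0.64. Setting 0.36·240·t^-0.64 = 240·t^0.36/(7+t) gives 0.36(7+t) = t, so 0.64·t = 0.36×7.
t* = 0.36×7/0.64 = 3.938 min.

3.94 min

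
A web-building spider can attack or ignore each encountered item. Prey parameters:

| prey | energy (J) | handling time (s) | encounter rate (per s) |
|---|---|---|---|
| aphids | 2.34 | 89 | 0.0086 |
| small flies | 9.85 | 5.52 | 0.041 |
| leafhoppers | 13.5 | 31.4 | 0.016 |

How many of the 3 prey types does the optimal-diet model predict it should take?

2

Rank by E/h (J/s): small flies 1.78, leafhoppers 0.43, aphids 0.0263. Include each in turn until the next type's E/h falls below the running intake rate.
Rate on top 1: 0.3293. leafhoppers: 0.43 > 0.3293 → include.
Rate on top 2: 0.3586. aphids: 0.0263 < 0.3586 → exclude; stop.
Optimal diet: small flies, leafhoppers — 2 of 3 types.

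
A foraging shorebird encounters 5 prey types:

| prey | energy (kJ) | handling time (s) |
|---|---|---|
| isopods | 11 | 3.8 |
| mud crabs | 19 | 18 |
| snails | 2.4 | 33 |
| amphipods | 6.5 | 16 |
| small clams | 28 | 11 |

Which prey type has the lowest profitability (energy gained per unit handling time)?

snails

Profitability E/h (kJ/s): isopods = 11/3.8 = 2.89, mud crabs = 19/18 = 1.06, snails = 2.4/33 = 0.0727, amphipods = 6.5/16 = 0.406, small clams = 28/11 = 2.55.
Ranked: isopods > small clams > mud crabs > amphipods > snails.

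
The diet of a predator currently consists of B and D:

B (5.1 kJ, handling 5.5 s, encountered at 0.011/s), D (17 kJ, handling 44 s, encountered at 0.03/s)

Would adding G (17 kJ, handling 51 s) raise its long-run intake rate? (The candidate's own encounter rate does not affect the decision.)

Yes

Current rate: (0.011×5.1 + 0.03×17)/(1 + 0.011×5.5 + 0.03×44) = 0.2378 kJ/s.
G: E/h = 17/51 = 0.3333 kJ/s.
0.3333 > 0.2378, so adding G raises the average — include it.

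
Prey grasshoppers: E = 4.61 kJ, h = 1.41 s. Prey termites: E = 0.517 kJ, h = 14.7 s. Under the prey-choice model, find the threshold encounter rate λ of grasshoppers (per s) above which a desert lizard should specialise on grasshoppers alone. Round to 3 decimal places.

At the threshold, the rate on grasshoppers alone equals the profitability of termites: λ·4.61/(1 + λ·1.41) = 0.517/14.7 = 0.03517.
Rearranging, λ(4.61 − 0.03517×1.41) = 0.03517, so λ = 0.03517/4.56 = 0.007712 per s.

0.008 per s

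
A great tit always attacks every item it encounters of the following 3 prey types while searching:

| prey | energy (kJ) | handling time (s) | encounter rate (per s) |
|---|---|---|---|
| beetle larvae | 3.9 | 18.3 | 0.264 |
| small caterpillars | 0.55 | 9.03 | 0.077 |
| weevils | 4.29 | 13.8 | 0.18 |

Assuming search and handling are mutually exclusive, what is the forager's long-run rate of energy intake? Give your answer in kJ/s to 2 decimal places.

0.20 kJ/s

R = Σλ_iE_i / (1 + Σλ_ih_i)
Numerator: 0.264×3.9 + 0.077×0.55 + 0.18×4.29 = 1.844
Denominator: 1 + 0.264×18.3 + 0.077×9.03 + 0.18×13.8 = 9.011
R = 1.844/9.011 = 0.2047 kJ/s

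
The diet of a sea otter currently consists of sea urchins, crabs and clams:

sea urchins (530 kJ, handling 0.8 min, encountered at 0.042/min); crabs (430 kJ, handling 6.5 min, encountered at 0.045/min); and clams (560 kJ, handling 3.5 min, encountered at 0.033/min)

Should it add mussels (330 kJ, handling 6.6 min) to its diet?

Yes

Current rate: (0.042×530 + 0.045×430 + 0.033×560)/(1 + 0.042×0.8 + 0.045×6.5 + 0.033×3.5) = 41.68 kJ/min.
mussels: E/h = 330/6.6 = 50 kJ/min.
Since 50 > R, including mussels increases the long-run rate.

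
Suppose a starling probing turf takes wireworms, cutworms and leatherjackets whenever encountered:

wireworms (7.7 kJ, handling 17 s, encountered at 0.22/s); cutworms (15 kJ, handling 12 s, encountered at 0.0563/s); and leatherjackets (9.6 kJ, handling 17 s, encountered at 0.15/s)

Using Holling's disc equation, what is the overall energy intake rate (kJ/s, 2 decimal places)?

Energy encountered per unit search time: 0.22×7.7 + 0.0563×15 + 0.15×9.6 = 3.978 kJ/s.
Handling time per unit search time: 0.22×17 + 0.0563×12 + 0.15×17 = 6.966.
Rate = 3.978/(1 + 6.966) = 0.4995 kJ/s.

0.50 kJ/s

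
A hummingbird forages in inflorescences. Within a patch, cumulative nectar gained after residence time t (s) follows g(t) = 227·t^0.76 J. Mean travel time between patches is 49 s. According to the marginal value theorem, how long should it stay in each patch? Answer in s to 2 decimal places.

Optimal t* satisfies g'(t*) = g(t*)/(T + t*).
g'(t) = 0.76·227·t^-0.24. Setting 0.76·227·t^-0.24 = 227·t^0.76/(49+t) gives 0.76(49+t) = t, so 0.24·t = 0.76×49.
t* = 0.76×49/0.24 = 155.2 s.

155.17 s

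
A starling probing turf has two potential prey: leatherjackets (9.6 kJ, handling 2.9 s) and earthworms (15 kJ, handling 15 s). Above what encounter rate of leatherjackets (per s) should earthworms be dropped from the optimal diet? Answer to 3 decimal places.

The zero-one rule: include earthworms iff E₂/h₂ > λE₁/(1+λh₁). Equality gives the switch point.
λE₁h₂ = E₂ + λE₂h₁ ⇒ λ = E₂/(E₁h₂ − E₂h₁) = 15/(144 − 43.5) = 0.1493 per s.

0.149 per s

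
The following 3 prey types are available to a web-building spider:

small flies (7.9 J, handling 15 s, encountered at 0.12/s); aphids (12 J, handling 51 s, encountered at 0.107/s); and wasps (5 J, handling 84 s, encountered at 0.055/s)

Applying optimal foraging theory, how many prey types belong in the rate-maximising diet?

Rank by E/h (J/s): small flies 0.527, aphids 0.235, wasps 0.0595. Include each in turn until the next type's E/h falls below the running intake rate.
Rate on top 1: 0.3386. aphids: 0.235 < 0.3386 → exclude; stop.
Optimal diet: small flies — 1 of 3 types.

1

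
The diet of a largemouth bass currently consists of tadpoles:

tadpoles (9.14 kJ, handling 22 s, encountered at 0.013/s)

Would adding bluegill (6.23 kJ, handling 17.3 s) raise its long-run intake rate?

On tadpoles alone, R = ΣλE/(1+Σλh) = 0.1188/1.286 = 0.0924 kJ/s.
Profitability of bluegill: 6.23/17.3 = 0.3601 kJ/s.
0.3601 > 0.0924, so adding bluegill raises the average — include it.

Yes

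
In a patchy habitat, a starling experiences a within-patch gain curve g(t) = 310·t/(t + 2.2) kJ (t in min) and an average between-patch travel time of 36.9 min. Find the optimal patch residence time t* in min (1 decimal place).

9.0 min

Maximise g(t)/(T+t): set derivative to zero → g'(t)(T+t) = g(t).
g'(t) = 310·2.2/(t + 2.2)². Setting 310·2.2/(t+2.2)² = 310t/[(t+2.2)(36.9+t)] gives 2.2(36.9+t) = t(t+2.2), so t² = 2.2×36.9 = 81.18.
t* = √81.18 = 9.01 min.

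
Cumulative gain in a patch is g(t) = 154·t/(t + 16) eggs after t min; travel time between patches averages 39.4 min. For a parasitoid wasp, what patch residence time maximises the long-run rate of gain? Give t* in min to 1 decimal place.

Maximise g(t)/(T+t): set derivative to zero → g'(t)(T+t) = g(t).
g'(t) = 154·16/(t + 16)². Setting 154·16/(t+16)² = 154t/[(t+16)(39.4+t)] gives 16(39.4+t) = t(t+16), so t² = 16×39.4 = 630.4.
t* = √630.4 = 25.11 min.

25.1 min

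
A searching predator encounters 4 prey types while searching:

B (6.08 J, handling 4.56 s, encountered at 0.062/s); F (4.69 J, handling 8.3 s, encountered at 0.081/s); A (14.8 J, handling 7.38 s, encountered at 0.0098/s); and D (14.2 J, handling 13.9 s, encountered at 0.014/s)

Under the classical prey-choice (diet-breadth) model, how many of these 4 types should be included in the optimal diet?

4

Rank by E/h (J/s): A 2.01, B 1.33, D 1.02, F 0.565. Include each in turn until the next type's E/h falls below the running intake rate.
Rate on top 1: 0.1353. B: 1.33 > 0.1353 → include.
Rate on top 2: 0.3852. D: 1.02 > 0.3852 → include.
Rate on top 3: 0.4651. F: 0.565 > 0.4651 → include.
Optimal diet: A, B, D, F — 4 of 4 types.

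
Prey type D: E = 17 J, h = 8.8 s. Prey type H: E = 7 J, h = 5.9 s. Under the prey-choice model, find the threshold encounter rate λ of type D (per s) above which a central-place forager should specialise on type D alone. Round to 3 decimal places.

0.181 per s

The zero-one rule: include type H iff E₂/h₂ > λE₁/(1+λh₁). Equality gives the switch point.
λE₁h₂ = E₂ + λE₂h₁ ⇒ λ = E₂/(E₁h₂ − E₂h₁) = 7/(100.3 − 61.6) = 0.1809 per s.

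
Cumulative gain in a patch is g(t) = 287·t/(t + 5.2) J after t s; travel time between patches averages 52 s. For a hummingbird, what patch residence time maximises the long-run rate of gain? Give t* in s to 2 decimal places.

16.44 s

Maximise g(t)/(T+t): set derivative to zero → g'(t)(T+t) = g(t).
g'(t) = 287·5.2/(t + 5.2)². Setting 287·5.2/(t+5.2)² = 287t/[(t+5.2)(52+t)] gives 5.2(52+t) = t(t+5.2), so t² = 5.2×52 = 270.4.
t* = √270.4 = 16.44 s.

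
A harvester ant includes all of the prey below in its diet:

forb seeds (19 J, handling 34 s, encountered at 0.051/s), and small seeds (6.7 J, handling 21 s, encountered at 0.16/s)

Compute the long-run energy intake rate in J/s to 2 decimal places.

R = (0.051×19 + 0.16×6.7) / (1 + 0.051×34 + 0.16×21) = 2.041/6.094 = 0.3349 J/s.

0.33 J/s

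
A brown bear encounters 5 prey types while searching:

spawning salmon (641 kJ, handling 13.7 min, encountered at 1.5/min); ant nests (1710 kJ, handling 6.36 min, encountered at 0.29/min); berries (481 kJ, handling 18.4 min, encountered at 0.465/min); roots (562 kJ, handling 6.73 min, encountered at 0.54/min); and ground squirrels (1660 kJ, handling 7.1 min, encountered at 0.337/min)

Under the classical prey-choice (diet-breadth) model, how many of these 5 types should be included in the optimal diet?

Rank by E/h (kJ/min): ant nests 269, ground squirrels 234, roots 83.5, spawning salmon 46.8, berries 26.1. Include each in turn until the next type's E/h falls below the running intake rate.
Rate on top 1: 174.3. ground squirrels: 234 > 174.3 → include.
Rate on top 2: 201.5. roots: 83.5 < 201.5 → exclude; stop.
Optimal diet: ant nests, ground squirrels — 2 of 5 types.

2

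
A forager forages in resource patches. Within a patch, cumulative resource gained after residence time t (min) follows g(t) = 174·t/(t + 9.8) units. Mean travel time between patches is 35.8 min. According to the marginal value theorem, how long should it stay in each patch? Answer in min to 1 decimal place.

18.7 min

By the marginal value theorem, leave when the instantaneous gain rate g'(t) equals the habitat-wide average g(t)/(T + t).
g'(t) = 174·9.8/(t + 9.8)². Setting 174·9.8/(t+9.8)² = 174t/[(t+9.8)(35.8+t)] gives 9.8(35.8+t) = t(t+9.8), so t² = 9.8×35.8 = 350.8.
t* = √350.8 = 18.73 min.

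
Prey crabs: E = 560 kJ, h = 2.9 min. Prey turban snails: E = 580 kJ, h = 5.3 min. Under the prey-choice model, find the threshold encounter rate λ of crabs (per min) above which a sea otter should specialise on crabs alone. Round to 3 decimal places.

At the threshold, the rate on crabs alone equals the profitability of turban snails: λ·560/(1 + λ·2.9) = 580/5.3 = 109.4.
Rearranging, λ(560 − 109.4×2.9) = 109.4, so λ = 109.4/242.6 = 0.451 per min.

0.451 per min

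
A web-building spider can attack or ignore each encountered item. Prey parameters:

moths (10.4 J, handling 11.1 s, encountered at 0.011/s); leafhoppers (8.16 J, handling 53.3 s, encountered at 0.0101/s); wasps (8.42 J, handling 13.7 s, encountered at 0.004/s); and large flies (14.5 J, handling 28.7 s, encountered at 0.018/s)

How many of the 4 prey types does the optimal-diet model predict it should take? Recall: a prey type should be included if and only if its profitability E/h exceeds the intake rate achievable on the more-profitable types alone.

3

Profitabilities (E/h, J/s): moths 0.937, wasps 0.615, large flies 0.505, leafhoppers 0.153. Add prey in this order while the next type's profitability exceeds the intake rate on those already taken.
Rate on top 1: 0.102. wasps: 0.615 > 0.102 → include.
Rate on top 2: 0.1258. large flies: 0.505 > 0.1258 → include.
Rate on top 3: 0.2416. leafhoppers: 0.153 < 0.2416 → exclude; stop.
Optimal diet: moths, wasps, large flies — 3 of 4 types.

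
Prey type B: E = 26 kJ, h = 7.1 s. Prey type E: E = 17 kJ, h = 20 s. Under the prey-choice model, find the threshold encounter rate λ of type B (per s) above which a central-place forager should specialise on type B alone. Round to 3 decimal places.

At the threshold, the rate on type B alone equals the profitability of type E: λ·26/(1 + λ·7.1) = 17/20 = 0.85.
Rearranging, λ(26 − 0.85×7.1) = 0.85, so λ = 0.85/19.96 = 0.04257 per s.

0.043 per s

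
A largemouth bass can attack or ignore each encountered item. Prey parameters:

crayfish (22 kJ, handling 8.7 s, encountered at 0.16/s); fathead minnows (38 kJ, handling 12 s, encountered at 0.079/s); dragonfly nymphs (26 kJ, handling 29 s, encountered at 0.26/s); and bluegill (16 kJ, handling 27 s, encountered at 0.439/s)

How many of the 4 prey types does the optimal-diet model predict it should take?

Profitabilities (E/h, kJ/s): fathead minnows 3.17, crayfish 2.53, dragonfly nymphs 0.897, bluegill 0.593. Add prey in this order while the next type's profitability exceeds the intake rate on those already taken.
Rate on top 1: 1.541. crayfish: 2.53 > 1.541 → include.
Rate on top 2: 1.953. dragonfly nymphs: 0.897 < 1.953 → exclude; stop.
Optimal diet: fathead minnows, crayfish — 2 of 4 types.

2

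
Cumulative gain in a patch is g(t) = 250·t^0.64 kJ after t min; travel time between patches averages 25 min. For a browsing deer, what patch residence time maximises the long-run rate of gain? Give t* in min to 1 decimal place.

By the marginal value theorem, leave when the instantaneous gain rate g'(t) equals the habitat-wide average g(t)/(T + t).
g'(t) = 0.64·250·t^-0.36. Setting 0.64·250·t^-0.36 = 250·t^0.64/(25+t) gives 0.64(25+t) = t, so 0.36·t = 0.64×25.
t* = 0.64×25/0.36 = 44.44 min.

44.4 min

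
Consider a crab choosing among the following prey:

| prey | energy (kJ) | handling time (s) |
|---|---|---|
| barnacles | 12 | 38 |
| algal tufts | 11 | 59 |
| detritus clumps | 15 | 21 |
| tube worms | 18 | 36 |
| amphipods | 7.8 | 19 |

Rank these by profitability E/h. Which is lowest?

algal tufts

Profitability E/h (kJ/s): barnacles = 12/38 = 0.316, algal tufts = 11/59 = 0.186, detritus clumps = 15/21 = 0.714, tube worms = 18/36 = 0.5, amphipods = 7.8/19 = 0.411.
Ranked: detritus clumps > tube worms > amphipods > barnacles > algal tufts.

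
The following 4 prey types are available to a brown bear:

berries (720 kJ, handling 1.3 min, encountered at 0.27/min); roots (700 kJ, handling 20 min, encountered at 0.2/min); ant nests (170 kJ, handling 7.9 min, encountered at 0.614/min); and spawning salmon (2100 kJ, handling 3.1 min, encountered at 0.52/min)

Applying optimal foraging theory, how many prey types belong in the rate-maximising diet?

Rank by E/h (kJ/min): spawning salmon 677, berries 554, roots 35, ant nests 21.5. Include each in turn until the next type's E/h falls below the running intake rate.
Rate on top 1: 418.1. berries: 554 > 418.1 → include.
Rate on top 2: 434.2. roots: 35 < 434.2 → exclude; stop.
Optimal diet: spawning salmon, berries — 2 of 4 types.

2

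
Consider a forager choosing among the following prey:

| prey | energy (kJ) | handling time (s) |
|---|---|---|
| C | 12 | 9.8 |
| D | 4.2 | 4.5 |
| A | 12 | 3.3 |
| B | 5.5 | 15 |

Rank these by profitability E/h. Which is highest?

A

In descending order of E/h:
A: 12/3.3 = 3.64 kJ/s
C: 12/9.8 = 1.22 kJ/s
D: 4.2/4.5 = 0.933 kJ/s
B: 5.5/15 = 0.367 kJ/s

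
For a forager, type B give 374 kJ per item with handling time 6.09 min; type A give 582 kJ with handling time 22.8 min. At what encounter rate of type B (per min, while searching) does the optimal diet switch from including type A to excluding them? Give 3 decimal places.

0.117 per min

The zero-one rule: include type A iff E₂/h₂ > λE₁/(1+λh₁). Equality gives the switch point.
λE₁h₂ = E₂ + λE₂h₁ ⇒ λ = E₂/(E₁h₂ − E₂h₁) = 582/(8527 − 3544) = 0.1168 per min.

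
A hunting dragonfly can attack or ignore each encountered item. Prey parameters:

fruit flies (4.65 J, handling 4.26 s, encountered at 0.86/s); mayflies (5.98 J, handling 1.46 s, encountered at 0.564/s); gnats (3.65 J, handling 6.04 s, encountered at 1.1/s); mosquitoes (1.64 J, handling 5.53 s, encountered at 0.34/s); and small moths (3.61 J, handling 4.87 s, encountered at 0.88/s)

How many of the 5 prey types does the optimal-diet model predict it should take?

1

E/h in descending order: mayflies 4.1, fruit flies 1.09, small moths 0.741, gnats 0.604, mosquitoes 0.297 J/s. The optimal diet is the largest prefix of this list for which every included type satisfies E_i/h_i > R on the types above it.
Rate on top 1: 1.85. fruit flies: 1.09 < 1.85 → exclude; stop.
Optimal diet: mayflies — 1 of 5 types.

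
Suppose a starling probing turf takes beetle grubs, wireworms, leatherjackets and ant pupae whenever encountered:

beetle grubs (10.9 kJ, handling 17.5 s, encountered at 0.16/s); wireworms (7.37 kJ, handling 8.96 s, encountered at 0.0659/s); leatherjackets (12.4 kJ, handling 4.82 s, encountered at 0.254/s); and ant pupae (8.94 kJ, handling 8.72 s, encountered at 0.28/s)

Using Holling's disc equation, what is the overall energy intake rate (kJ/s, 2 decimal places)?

R = (0.16×10.9 + 0.0659×7.37 + 0.254×12.4 + 0.28×8.94) / (1 + 0.16×17.5 + 0.0659×8.96 + 0.254×4.82 + 0.28×8.72) = 7.882/8.056 = 0.9784 kJ/s.

0.98 kJ/s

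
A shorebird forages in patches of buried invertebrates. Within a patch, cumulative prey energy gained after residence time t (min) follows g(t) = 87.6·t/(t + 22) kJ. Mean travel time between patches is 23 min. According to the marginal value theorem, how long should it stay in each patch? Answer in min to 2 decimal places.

Optimal t* satisfies g'(t*) = g(t*)/(T + t*).
g'(t) = 87.6·22/(t + 22)². Setting 87.6·22/(t+22)² = 87.6t/[(t+22)(23+t)] gives 22(23+t) = t(t+22), so t² = 22×23 = 506.
t* = √506 = 22.49 min.

22.49 min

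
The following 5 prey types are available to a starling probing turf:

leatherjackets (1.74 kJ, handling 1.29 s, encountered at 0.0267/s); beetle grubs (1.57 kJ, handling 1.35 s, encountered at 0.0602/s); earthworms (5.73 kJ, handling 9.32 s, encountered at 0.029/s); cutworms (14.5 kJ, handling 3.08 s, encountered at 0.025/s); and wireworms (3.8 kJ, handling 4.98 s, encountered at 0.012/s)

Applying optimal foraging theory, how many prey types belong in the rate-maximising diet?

5

E/h in descending order: cutworms 4.71, leatherjackets 1.35, beetle grubs 1.16, wireworms 0.763, earthworms 0.615 kJ/s. The optimal diet is the largest prefix of this list for which every included type satisfies E_i/h_i > R on the types above it.
Rate on top 1: 0.3366. leatherjackets: 1.35 > 0.3366 → include.
Rate on top 2: 0.368. beetle grubs: 1.16 > 0.368 → include.
Rate on top 3: 0.4221. wireworms: 0.763 > 0.4221 → include.
Rate on top 4: 0.4384. earthworms: 0.615 > 0.4384 → include.
Optimal diet: cutworms, leatherjackets, beetle grubs, wireworms, earthworms — 5 of 5 types.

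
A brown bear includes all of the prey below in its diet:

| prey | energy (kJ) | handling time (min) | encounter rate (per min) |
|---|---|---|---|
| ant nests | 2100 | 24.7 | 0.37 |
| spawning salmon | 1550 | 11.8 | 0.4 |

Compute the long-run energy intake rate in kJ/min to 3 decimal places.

94.017 kJ/min

R = (0.37×2100 + 0.4×1550) / (1 + 0.37×24.7 + 0.4×11.8) = 1397/14.86 = 94.02 kJ/min.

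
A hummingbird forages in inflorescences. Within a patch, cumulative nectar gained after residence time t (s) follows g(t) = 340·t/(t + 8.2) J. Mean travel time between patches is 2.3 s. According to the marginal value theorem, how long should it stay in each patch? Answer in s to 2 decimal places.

4.34 s

Maximise g(t)/(T+t): set derivative to zero → g'(t)(T+t) = g(t).
g'(t) = 340·8.2/(t + 8.2)². Setting 340·8.2/(t+8.2)² = 340t/[(t+8.2)(2.3+t)] gives 8.2(2.3+t) = t(t+8.2), so t² = 8.2×2.3 = 18.86.
t* = √18.86 = 4.343 s.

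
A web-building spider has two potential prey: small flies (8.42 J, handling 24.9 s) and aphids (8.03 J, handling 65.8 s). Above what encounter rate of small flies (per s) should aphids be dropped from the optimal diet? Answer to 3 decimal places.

The zero-one rule: include aphids iff E₂/h₂ > λE₁/(1+λh₁). Equality gives the switch point.
λE₁h₂ = E₂ + λE₂h₁ ⇒ λ = E₂/(E₁h₂ − E₂h₁) = 8.03/(554 − 199.9) = 0.02268 per s.

0.023 per s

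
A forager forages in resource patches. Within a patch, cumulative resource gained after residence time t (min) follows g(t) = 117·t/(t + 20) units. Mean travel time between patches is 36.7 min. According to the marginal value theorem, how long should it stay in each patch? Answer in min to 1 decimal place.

Maximise g(t)/(T+t): set derivative to zero → g'(t)(T+t) = g(t).
g'(t) = 117·20/(t + 20)². Setting 117·20/(t+20)² = 117t/[(t+20)(36.7+t)] gives 20(36.7+t) = t(t+20), so t² = 20×36.7 = 734.
t* = √734 = 27.09 min.

27.1 min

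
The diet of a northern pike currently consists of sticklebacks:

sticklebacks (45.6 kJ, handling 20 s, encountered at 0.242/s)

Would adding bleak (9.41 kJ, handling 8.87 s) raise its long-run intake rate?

No

On sticklebacks alone, R = ΣλE/(1+Σλh) = 11.04/5.84 = 1.89 kJ/s.
Profitability of bleak: 9.41/8.87 = 1.061 kJ/s.
Since 1.061 < R, time spent handling bleak is better spent searching.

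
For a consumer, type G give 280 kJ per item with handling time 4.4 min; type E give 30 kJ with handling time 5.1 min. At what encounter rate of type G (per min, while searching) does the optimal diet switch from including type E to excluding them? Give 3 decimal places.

0.023 per min

The zero-one rule: include type E iff E₂/h₂ > λE₁/(1+λh₁). Equality gives the switch point.
λE₁h₂ = E₂ + λE₂h₁ ⇒ λ = E₂/(E₁h₂ − E₂h₁) = 30/(1428 − 132) = 0.02315 per min.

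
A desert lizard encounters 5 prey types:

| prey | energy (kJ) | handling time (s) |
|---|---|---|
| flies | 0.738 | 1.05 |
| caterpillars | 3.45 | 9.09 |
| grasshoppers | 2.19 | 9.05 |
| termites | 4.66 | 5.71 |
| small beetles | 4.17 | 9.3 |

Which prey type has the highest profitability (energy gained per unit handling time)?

termites

Profitability E/h (kJ/s): flies = 0.738/1.05 = 0.703, caterpillars = 3.45/9.09 = 0.38, grasshoppers = 2.19/9.05 = 0.242, termites = 4.66/5.71 = 0.816, small beetles = 4.17/9.3 = 0.448.
Ranked: termites > flies > small beetles > caterpillars > grasshoppers.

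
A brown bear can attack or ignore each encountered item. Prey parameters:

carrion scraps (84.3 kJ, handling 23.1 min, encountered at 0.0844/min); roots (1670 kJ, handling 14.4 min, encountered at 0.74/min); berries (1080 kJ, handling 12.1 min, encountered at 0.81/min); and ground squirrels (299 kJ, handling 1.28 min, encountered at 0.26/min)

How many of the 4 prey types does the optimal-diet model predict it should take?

2

Rank by E/h (kJ/min): ground squirrels 234, roots 116, berries 89.3, carrion scraps 3.65. Include each in turn until the next type's E/h falls below the running intake rate.
Rate on top 1: 58.33. roots: 116 > 58.33 → include.
Rate on top 2: 109.6. berries: 89.3 < 109.6 → exclude; stop.
Optimal diet: ground squirrels, roots — 2 of 4 types.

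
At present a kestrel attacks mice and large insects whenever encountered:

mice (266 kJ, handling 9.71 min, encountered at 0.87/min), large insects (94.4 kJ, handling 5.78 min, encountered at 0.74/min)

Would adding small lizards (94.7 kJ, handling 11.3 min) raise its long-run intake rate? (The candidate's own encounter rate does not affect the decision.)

No

On mice and large insects alone, R = ΣλE/(1+Σλh) = 301.3/13.72 = 21.95 kJ/min.
Profitability of small lizards: 94.7/11.3 = 8.381 kJ/min.
Since 8.381 < R, time spent handling small lizards is better spent searching.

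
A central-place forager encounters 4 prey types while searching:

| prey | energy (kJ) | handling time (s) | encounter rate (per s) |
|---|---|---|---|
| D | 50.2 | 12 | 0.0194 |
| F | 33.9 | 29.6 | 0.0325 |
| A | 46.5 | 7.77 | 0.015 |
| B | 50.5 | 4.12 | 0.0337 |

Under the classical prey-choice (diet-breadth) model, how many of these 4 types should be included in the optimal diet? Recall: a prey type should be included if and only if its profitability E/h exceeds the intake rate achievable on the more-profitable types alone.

Rank by E/h (kJ/s): B 12.3, A 5.98, D 4.18, F 1.15. Include each in turn until the next type's E/h falls below the running intake rate.
Rate on top 1: 1.494. A: 5.98 > 1.494 → include.
Rate on top 2: 1.911. D: 4.18 > 1.911 → include.
Rate on top 3: 2.267. F: 1.15 < 2.267 → exclude; stop.
Optimal diet: B, A, D — 3 of 4 types.

3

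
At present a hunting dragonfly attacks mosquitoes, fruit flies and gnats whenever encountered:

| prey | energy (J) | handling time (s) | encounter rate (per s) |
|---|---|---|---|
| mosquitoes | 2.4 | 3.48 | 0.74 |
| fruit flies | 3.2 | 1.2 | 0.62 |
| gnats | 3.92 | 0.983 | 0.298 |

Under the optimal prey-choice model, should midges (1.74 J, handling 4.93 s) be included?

No

On mosquitoes, fruit flies and gnats alone, R = ΣλE/(1+Σλh) = 4.928/4.612 = 1.069 J/s.
midges: E/h = 1.74/4.93 = 0.3529 J/s.
Since 0.3529 < R, time spent handling midges is better spent searching.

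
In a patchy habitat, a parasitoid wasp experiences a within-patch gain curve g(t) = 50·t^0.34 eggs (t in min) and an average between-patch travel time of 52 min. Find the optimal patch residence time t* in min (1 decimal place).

26.8 min

By the marginal value theorem, leave when the instantaneous gain rate g'(t) equals the habitat-wide average g(t)/(T + t).
g'(t) = 0.34·50·t^-0.66. Setting 0.34·50·t^-0.66 = 50·t^0.34/(52+t) gives 0.34(52+t) = t, so 0.66·t = 0.34×52.
t* = 0.34×52/0.66 = 26.79 min.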